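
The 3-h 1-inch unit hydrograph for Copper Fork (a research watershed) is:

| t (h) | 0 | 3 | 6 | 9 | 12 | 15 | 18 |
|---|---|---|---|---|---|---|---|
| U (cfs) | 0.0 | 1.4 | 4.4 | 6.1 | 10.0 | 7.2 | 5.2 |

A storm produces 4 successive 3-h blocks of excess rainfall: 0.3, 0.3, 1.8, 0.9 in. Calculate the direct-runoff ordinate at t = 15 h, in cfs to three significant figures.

Q ≈ 20.1 cfs

By discrete convolution, Q_j = Σ (P_i / 1 in) · U_{j−i}.
At t = 15 h (j=5): Q = (0.3/1)·7.2 + (0.3/1)·10.0 + (1.8/1)·6.1 + (0.9/1)·4.4 = 20.1 cfs.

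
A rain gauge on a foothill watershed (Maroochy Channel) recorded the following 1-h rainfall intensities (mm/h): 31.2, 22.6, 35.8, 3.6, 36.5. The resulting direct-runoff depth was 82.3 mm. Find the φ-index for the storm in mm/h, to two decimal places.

φ ≈ 10.95 mm/h

Only the 4 blocks with intensity above φ contribute runoff: 31.2, 22.6, 35.8, 36.5 mm/h.
Σ(I−φ)·Δt = d  ⇒  (31.2+22.6+35.8+36.5 − 4φ)·1 = 82.3
φ = (126.1 − 82.3/1) / 4 = 10.95 mm/h.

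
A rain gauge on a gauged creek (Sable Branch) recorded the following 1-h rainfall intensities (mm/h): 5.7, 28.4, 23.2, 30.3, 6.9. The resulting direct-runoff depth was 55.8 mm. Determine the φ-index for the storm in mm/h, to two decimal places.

Only the 3 blocks with intensity above φ contribute runoff: 28.4, 23.2, 30.3 mm/h.
Σ(I−φ)·Δt = d  ⇒  (28.4+23.2+30.3 − 3φ)·1 = 55.8
φ = (81.90 − 55.8/1) / 3 = 8.70 mm/h.

φ ≈ 8.70 mm/h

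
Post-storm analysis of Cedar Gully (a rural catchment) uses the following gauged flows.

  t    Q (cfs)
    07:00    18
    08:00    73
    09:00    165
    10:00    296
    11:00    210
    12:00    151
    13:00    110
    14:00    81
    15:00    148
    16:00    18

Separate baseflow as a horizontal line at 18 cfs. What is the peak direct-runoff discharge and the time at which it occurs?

Subtracting baseflow gives direct-runoff ordinates: 0.0, 55.0, 147.0, 278.0, 192.0, 133.0, 92.0, 63.0, 130.0, 0.0 cfs.
The maximum is 278.0 cfs, occurring at the reading for t = 10:00.

Q_p = 278.0 cfs at t = 10:00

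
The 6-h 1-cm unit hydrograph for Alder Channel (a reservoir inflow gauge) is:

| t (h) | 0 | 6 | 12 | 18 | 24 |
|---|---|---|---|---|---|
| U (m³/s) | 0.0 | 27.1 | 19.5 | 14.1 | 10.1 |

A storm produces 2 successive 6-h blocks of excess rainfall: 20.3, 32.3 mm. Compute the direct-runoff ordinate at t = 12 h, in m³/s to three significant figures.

By discrete convolution, Q_j = Σ (P_i / 10 mm) · U_{j−i}.
At t = 12 h (j=2): Q = (20.3/10)·19.5 + (32.3/10)·27.1 = 127 m³/s.

Q ≈ 127 m³/s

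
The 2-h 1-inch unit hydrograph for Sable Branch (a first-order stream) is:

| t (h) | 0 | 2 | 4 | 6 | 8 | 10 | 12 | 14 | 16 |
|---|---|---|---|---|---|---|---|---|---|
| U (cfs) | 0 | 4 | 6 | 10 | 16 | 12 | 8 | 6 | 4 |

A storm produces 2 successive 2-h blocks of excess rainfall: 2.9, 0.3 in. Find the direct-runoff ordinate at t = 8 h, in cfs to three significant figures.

Q ≈ 49.4 cfs

By discrete convolution, Q_j = Σ (P_i / 1 in) · U_{j−i}.
At t = 8 h (j=4): Q = (2.9/1)·16 + (0.3/1)·10 = 49.4 cfs.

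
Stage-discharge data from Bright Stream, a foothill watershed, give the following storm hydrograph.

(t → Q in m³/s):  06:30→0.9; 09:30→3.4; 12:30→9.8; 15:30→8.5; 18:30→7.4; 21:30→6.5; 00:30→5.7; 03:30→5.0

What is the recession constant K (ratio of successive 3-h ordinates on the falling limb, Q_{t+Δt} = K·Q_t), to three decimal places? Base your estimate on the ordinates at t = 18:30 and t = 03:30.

Using the recession-limb readings at t = 18:30 and t = 03:30: Q falls from 7.4 to 5.0 m³/s over 3 intervals.
K = (Q₂/Q₁)^(1/3) = (5.0/7.4)^(1/3) = 0.877.

K ≈ 0.877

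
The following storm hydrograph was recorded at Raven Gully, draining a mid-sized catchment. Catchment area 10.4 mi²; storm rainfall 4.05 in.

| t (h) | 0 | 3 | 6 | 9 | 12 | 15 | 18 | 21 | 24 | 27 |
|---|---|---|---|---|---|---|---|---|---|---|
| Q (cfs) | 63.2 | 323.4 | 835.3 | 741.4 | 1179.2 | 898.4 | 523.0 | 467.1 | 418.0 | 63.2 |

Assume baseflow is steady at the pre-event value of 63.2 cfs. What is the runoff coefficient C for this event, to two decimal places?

ΣQ_DR = 4880 cfs; V = ΣQ_DR·Δt = 5.271 × 10^7 ft³.
Runoff depth d = V / A = 2.181 in.
C = d / P = 2.181 / 4.05 = 0.54.

C ≈ 0.54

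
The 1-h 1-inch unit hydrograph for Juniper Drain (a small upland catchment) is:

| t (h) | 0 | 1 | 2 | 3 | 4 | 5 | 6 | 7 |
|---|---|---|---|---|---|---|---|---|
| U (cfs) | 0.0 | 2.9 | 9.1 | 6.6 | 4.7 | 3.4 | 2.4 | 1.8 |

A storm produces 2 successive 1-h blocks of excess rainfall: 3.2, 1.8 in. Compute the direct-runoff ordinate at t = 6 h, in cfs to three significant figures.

By discrete convolution, Q_j = Σ (P_i / 1 in) · U_{j−i}.
At t = 6 h (j=6): Q = (3.2/1)·2.4 + (1.8/1)·3.4 = 13.8 cfs.

Q ≈ 13.8 cfs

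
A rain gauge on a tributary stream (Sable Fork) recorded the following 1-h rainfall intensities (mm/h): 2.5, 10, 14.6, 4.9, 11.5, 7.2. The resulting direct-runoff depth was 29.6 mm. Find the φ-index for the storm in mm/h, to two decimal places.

φ ≈ 3.72 mm/h

Only the 5 blocks with intensity above φ contribute runoff: 10, 14.6, 4.9, 11.5, 7.2 mm/h.
Σ(I−φ)·Δt = d  ⇒  (10+14.6+4.9+11.5+7.2 − 5φ)·1 = 29.6
φ = (48.20 − 29.6/1) / 5 = 3.72 mm/h.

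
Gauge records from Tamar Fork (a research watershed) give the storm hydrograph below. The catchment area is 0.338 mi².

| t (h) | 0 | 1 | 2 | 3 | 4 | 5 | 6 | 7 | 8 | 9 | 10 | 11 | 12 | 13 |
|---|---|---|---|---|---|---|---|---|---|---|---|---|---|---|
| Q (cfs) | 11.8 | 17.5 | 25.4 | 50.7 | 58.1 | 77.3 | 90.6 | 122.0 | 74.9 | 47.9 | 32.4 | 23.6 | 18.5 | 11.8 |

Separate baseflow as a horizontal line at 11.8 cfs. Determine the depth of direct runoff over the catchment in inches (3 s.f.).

Direct runoff: 0.0, 5.7, 13.6, 38.9, 46.3, 65.5, 78.8, 110.2, 63.1, 36.1, 20.6, 11.8, 6.7, 0.0 cfs; ΣQ_DR = 497.3 cfs.
V = ΣQ_DR · Δt = 497.3 × 3600 s = 1.790 × 10^6 ft³.
Over A = 0.338 mi², depth = V / A = 2.28 in.

d ≈ 2.28 in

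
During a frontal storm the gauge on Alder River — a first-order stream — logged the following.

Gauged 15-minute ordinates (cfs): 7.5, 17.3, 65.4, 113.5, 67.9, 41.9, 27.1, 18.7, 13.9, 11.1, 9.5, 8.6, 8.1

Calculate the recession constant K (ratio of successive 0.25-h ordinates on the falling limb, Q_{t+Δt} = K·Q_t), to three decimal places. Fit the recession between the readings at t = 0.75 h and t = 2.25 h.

K ≈ 0.679

Using the recession-limb readings at t = 0.75 h and t = 2.25 h: Q falls from 113.5 to 11.1 cfs over 6 intervals.
K = (Q₂/Q₁)^(1/6) = (11.1/113.5)^(1/6) = 0.679.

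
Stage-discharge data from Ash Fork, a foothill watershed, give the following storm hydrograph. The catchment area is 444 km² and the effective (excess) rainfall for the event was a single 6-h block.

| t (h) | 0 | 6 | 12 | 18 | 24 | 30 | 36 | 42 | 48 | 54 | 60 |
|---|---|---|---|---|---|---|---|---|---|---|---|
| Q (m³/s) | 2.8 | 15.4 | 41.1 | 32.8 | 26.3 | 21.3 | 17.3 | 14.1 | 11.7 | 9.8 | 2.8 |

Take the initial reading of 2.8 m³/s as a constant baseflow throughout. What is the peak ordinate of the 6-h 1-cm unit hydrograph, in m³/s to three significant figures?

Direct runoff: 0.0, 12.6, 38.3, 30.0, 23.5, 18.5, 14.5, 11.3, 8.9, 7.0, 0.0 m³/s; ΣQ_DR = 164.6 m³/s, peak = 38.3 m³/s.
Runoff depth d = ΣQ_DR·Δt / A = 164.6 × 21600 / (444 km²) = 8.008 mm.
The 1-cm UH is the DRH scaled by (10 mm)/d, so U_p = 38.3 × 10/8.008 = 47.8 m³/s.

U_p ≈ 47.8 m³/s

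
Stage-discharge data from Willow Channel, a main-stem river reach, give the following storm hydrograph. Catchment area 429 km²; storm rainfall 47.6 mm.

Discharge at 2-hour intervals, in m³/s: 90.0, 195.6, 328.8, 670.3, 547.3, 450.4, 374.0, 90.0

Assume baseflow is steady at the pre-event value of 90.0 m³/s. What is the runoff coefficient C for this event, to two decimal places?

ΣQ_DR = 2026 m³/s; V = ΣQ_DR·Δt = 1.459 × 10^7 m³.
Runoff depth d = V / A = 34.01 mm.
C = d / P = 34.01 / 47.6 = 0.71.

C ≈ 0.71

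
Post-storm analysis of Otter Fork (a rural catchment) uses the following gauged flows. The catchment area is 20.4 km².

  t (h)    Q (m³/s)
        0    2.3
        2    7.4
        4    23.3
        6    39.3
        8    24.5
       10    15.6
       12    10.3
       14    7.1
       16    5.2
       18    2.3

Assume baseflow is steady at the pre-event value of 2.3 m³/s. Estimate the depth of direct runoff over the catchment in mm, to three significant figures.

Direct runoff: 0.0, 5.1, 21.0, 37.0, 22.2, 13.3, 8.0, 4.8, 2.9, 0.0 m³/s; ΣQ_DR = 114.3 m³/s.
V = ΣQ_DR · Δt = 114.3 × 7200 s = 8.230 × 10^5 m³.
Over A = 20.4 km², depth = V / A = 40.3 mm.

d ≈ 40.3 mm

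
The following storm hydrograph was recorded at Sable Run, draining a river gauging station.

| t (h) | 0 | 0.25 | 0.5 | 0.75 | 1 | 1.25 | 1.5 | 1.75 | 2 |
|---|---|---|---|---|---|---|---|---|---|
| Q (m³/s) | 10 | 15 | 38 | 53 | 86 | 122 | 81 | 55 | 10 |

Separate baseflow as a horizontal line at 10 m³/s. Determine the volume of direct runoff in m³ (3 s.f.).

Direct-runoff ordinates (Q − Q_b): 0.0, 5.0, 28.0, 43.0, 76.0, 112.0, 71.0, 45.0, 0.0 m³/s.
ΣQ_DR = 380.0 m³/s.
With Δt = 0.25 h = 900 s, V = ΣQ_DR · Δt = 380.0 × 900 = 3.42 × 10^5 m³.

V ≈ 3.42 × 10^5 m³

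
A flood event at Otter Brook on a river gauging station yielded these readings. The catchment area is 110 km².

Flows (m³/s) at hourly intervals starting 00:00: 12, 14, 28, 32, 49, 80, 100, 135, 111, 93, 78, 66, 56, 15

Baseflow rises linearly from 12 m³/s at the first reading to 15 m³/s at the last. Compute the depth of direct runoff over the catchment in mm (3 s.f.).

d ≈ 22.3 mm

Direct runoff: 0.00, 1.77, 15.54, 19.31, 36.08, 66.85, 86.62, 121.38, 97.15, 78.92, 63.69, 51.46, 41.23, 0.00 m³/s; ΣQ_DR = 680.0 m³/s.
V = ΣQ_DR · Δt = 680.0 × 3600 s = 2.448 × 10^6 m³.
Over A = 110 km², depth = V / A = 22.3 mm.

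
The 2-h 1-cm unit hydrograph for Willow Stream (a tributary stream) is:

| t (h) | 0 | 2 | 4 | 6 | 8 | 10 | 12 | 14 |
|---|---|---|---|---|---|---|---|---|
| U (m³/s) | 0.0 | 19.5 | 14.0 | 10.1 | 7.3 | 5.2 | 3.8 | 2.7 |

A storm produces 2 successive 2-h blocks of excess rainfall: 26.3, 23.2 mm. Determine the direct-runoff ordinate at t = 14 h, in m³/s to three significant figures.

Q ≈ 15.9 m³/s

By discrete convolution, Q_j = Σ (P_i / 10 mm) · U_{j−i}.
At t = 14 h (j=7): Q = (26.3/10)·2.7 + (23.2/10)·3.8 = 15.9 m³/s.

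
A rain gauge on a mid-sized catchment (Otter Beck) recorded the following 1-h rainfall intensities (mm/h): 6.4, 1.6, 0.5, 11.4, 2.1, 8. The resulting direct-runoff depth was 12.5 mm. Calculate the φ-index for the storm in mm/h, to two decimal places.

φ ≈ 4.43 mm/h

Only the 3 blocks with intensity above φ contribute runoff: 6.4, 11.4, 8 mm/h.
Σ(I−φ)·Δt = d  ⇒  (6.4+11.4+8 − 3φ)·1 = 12.5
φ = (25.80 − 12.5/1) / 3 = 4.43 mm/h.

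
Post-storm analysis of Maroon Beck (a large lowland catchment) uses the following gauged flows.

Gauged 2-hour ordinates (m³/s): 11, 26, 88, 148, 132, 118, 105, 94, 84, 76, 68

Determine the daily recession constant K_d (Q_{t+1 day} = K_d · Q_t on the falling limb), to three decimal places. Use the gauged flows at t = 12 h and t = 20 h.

K_d ≈ 0.272

Between t = 12 h and t = 20 h the flow falls from 105 to 68 m³/s over 4×2 h = 8 h.
Per-interval ratio K = (68/105)^(1/4) = 0.8971; K_d = K^(24/2) = 0.272.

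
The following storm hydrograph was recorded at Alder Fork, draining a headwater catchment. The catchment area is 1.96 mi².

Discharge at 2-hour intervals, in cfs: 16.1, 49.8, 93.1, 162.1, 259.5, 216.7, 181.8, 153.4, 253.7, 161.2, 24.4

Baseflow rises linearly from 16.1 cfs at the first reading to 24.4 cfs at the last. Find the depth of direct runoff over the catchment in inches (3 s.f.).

Direct runoff: 0.00, 32.87, 75.34, 143.51, 240.08, 196.45, 160.72, 131.49, 230.96, 137.63, 0.00 cfs; ΣQ_DR = 1349 cfs.
V = ΣQ_DR · Δt = 1349 × 7200 s = 9.713 × 10^6 ft³.
Over A = 1.96 mi², depth = V / A = 2.13 in.

d ≈ 2.13 in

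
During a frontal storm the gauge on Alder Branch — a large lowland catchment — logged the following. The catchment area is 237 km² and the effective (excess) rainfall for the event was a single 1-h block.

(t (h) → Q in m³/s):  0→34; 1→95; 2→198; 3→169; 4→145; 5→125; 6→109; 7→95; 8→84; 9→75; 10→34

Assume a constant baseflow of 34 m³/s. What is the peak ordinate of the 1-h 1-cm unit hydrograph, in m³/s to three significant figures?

Direct runoff: 0.0, 61.0, 164.0, 135.0, 111.0, 91.0, 75.0, 61.0, 50.0, 41.0, 0.0 m³/s; ΣQ_DR = 789.0 m³/s, peak = 164.0 m³/s.
Runoff depth d = ΣQ_DR·Δt / A = 789.0 × 3600 / (237 km²) = 11.98 mm.
The 1-cm UH is the DRH scaled by (10 mm)/d, so U_p = 164.0 × 10/11.98 = 137 m³/s.

U_p ≈ 137 m³/s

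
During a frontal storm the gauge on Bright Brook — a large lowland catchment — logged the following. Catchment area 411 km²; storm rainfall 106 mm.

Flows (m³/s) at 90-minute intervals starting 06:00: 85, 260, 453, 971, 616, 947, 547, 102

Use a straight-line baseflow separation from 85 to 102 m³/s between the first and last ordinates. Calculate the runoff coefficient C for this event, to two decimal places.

C ≈ 0.40

ΣQ_DR = 3233 m³/s; V = ΣQ_DR·Δt = 1.746 × 10^7 m³.
Runoff depth d = V / A = 42.48 mm.
C = d / P = 42.48 / 106 = 0.40.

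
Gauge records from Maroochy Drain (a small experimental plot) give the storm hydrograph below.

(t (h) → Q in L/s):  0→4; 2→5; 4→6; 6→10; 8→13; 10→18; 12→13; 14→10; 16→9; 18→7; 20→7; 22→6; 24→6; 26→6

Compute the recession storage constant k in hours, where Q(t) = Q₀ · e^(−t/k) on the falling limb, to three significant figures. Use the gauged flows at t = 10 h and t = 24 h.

k ≈ 12.7 h

On the falling limb, Q drops from 18 to 6 L/s between t = 10 h and t = 24 h (Δt = 14 h).
k = −Δt / ln(Q₂/Q₁) = −14 / ln(6/18) = 12.7 h.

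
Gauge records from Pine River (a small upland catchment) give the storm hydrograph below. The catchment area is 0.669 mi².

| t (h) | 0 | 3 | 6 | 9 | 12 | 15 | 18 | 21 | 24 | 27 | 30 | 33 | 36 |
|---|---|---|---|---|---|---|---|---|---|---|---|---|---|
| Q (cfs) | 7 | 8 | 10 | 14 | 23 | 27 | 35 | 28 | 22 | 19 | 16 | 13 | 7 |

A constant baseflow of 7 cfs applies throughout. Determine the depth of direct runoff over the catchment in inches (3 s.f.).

Direct runoff: 0.0, 1.0, 3.0, 7.0, 16.0, 20.0, 28.0, 21.0, 15.0, 12.0, 9.0, 6.0, 0.0 cfs; ΣQ_DR = 138.0 cfs.
V = ΣQ_DR · Δt = 138.0 × 10800 s = 1.490 × 10^6 ft³.
Over A = 0.669 mi², depth = V / A = 0.959 in.

d ≈ 0.959 in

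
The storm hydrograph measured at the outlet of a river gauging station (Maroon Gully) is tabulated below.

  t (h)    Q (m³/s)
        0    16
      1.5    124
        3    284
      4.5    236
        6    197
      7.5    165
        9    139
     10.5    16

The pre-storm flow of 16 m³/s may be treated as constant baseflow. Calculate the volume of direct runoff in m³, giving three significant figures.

V ≈ 5.66 × 10^6 m³

Direct-runoff ordinates (Q − Q_b): 0.0, 108.0, 268.0, 220.0, 181.0, 149.0, 123.0, 0.0 m³/s.
ΣQ_DR = 1049 m³/s.
With Δt = 1.5 h = 5400 s, V = ΣQ_DR · Δt = 1049 × 5400 = 5.66 × 10^6 m³.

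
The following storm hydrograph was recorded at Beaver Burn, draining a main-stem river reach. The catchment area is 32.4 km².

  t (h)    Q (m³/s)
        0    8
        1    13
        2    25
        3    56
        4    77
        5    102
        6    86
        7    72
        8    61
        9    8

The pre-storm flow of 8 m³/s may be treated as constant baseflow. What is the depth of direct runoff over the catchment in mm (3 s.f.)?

Direct runoff: 0.0, 5.0, 17.0, 48.0, 69.0, 94.0, 78.0, 64.0, 53.0, 0.0 m³/s; ΣQ_DR = 428.0 m³/s.
V = ΣQ_DR · Δt = 428.0 × 3600 s = 1.541 × 10^6 m³.
Over A = 32.4 km², depth = V / A = 47.6 mm.

d ≈ 47.6 mm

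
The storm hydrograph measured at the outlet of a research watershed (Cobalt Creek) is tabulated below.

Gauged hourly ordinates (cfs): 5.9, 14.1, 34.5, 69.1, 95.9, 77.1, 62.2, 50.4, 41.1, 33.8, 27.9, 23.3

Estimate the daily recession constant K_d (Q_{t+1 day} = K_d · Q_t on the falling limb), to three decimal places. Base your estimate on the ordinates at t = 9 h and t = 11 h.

K_d ≈ 0.012

Between t = 9 h and t = 11 h the flow falls from 33.8 to 23.3 cfs over 2×1 h = 2 h.
Per-interval ratio K = (23.3/33.8)^(1/2) = 0.8303; K_d = K^(24/1) = 0.012.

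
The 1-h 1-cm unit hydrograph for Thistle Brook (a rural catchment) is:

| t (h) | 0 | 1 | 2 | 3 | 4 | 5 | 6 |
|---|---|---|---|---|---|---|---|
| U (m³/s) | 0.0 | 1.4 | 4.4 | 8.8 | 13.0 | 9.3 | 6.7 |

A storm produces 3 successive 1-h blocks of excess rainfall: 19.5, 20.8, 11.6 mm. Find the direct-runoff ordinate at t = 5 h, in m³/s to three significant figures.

Q ≈ 55.4 m³/s

By discrete convolution, Q_j = Σ (P_i / 10 mm) · U_{j−i}.
At t = 5 h (j=5): Q = (19.5/10)·9.3 + (20.8/10)·13.0 + (11.6/10)·8.8 = 55.4 m³/s.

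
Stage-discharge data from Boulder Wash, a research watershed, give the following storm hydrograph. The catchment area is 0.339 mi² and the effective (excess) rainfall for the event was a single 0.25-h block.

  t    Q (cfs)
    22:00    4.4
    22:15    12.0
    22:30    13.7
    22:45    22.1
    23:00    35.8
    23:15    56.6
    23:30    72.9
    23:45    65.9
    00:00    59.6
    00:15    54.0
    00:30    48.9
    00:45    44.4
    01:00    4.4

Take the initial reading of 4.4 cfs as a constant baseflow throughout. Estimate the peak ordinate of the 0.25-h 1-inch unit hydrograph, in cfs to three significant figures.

U_p ≈ 137 cfs

Direct runoff: 0.0, 7.6, 9.3, 17.7, 31.4, 52.2, 68.5, 61.5, 55.2, 49.6, 44.5, 40.0, 0.0 cfs; ΣQ_DR = 437.5 cfs, peak = 68.5 cfs.
Runoff depth d = ΣQ_DR·Δt / A = 437.5 × 900 / (0.339 mi²) = 0.5000 in.
The 1-inch UH is the DRH scaled by (1 in)/d, so U_p = 68.5 × 1/0.5000 = 137 cfs.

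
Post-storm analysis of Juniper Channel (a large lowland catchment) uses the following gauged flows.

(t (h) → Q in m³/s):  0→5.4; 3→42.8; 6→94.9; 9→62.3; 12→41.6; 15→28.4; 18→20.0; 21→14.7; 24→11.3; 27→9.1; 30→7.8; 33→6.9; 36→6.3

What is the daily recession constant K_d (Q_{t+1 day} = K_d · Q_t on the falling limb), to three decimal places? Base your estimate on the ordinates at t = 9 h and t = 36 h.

K_d ≈ 0.130

Between t = 9 h and t = 36 h the flow falls from 62.3 to 6.3 m³/s over 9×3 h = 27 h.
Per-interval ratio K = (6.3/62.3)^(1/9) = 0.7752; K_d = K^(24/3) = 0.130.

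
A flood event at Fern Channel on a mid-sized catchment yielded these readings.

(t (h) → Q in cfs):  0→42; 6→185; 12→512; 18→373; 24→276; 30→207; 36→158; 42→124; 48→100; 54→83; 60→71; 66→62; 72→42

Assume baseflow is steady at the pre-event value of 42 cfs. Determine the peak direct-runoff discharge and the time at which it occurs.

Q_p = 470.0 cfs at t = 12 h

Subtracting baseflow gives direct-runoff ordinates: 0.0, 143.0, 470.0, 331.0, 234.0, 165.0, 116.0, 82.0, 58.0, 41.0, 29.0, 20.0, 0.0 cfs.
The maximum is 470.0 cfs, occurring at the reading for t = 12 h.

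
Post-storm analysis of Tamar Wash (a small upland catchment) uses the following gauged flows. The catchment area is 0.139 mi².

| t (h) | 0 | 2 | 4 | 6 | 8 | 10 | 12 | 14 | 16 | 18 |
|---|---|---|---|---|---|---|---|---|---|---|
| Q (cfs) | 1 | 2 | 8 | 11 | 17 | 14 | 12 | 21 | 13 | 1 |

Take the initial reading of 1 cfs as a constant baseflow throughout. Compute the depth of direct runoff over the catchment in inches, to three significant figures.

Direct runoff: 0.0, 1.0, 7.0, 10.0, 16.0, 13.0, 11.0, 20.0, 12.0, 0.0 cfs; ΣQ_DR = 90.00 cfs.
V = ΣQ_DR · Δt = 90.00 × 7200 s = 6.480 × 10^5 ft³.
Over A = 0.139 mi², depth = V / A = 2.01 in.

d ≈ 2.01 in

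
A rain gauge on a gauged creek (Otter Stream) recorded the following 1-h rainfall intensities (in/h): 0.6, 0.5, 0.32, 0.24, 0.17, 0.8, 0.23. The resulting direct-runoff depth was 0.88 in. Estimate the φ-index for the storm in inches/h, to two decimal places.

φ ≈ 0.34 in/h

Only the 3 blocks with intensity above φ contribute runoff: 0.6, 0.5, 0.8 in/h.
Σ(I−φ)·Δt = d  ⇒  (0.6+0.5+0.8 − 3φ)·1 = 0.88
φ = (1.900 − 0.88/1) / 3 = 0.34 in/h.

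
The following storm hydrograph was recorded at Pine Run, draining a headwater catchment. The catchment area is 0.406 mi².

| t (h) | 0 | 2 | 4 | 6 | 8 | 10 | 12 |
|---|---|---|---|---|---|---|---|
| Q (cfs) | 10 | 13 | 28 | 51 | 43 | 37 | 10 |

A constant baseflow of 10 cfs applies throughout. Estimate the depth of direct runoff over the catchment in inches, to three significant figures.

d ≈ 0.931 in

Direct runoff: 0.0, 3.0, 18.0, 41.0, 33.0, 27.0, 0.0 cfs; ΣQ_DR = 122.0 cfs.
V = ΣQ_DR · Δt = 122.0 × 7200 s = 8.784 × 10^5 ft³.
Over A = 0.406 mi², depth = V / A = 0.931 in.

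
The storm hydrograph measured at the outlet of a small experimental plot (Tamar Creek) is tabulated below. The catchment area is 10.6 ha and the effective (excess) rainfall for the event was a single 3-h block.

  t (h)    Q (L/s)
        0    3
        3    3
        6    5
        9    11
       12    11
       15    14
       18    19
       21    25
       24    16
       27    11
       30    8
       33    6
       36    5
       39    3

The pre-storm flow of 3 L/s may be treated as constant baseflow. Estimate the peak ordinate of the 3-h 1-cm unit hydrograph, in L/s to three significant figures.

Direct runoff: 0.0, 0.0, 2.0, 8.0, 8.0, 11.0, 16.0, 22.0, 13.0, 8.0, 5.0, 3.0, 2.0, 0.0 L/s; ΣQ_DR = 98.00 L/s, peak = 22.0 L/s.
Runoff depth d = ΣQ_DR·Δt / A = 98.00 × 10800 / (10.6 ha) = 9.985 mm.
The 1-cm UH is the DRH scaled by (10 mm)/d, so U_p = 22.0 × 10/9.985 = 22.0 L/s.

U_p ≈ 22.0 L/s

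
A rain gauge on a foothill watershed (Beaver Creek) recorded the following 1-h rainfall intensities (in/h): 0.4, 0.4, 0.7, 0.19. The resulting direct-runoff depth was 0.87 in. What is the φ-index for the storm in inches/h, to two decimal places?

φ ≈ 0.21 in/h

Only the 3 blocks with intensity above φ contribute runoff: 0.4, 0.4, 0.7 in/h.
Σ(I−φ)·Δt = d  ⇒  (0.4+0.4+0.7 − 3φ)·1 = 0.87
φ = (1.500 − 0.87/1) / 3 = 0.21 in/h.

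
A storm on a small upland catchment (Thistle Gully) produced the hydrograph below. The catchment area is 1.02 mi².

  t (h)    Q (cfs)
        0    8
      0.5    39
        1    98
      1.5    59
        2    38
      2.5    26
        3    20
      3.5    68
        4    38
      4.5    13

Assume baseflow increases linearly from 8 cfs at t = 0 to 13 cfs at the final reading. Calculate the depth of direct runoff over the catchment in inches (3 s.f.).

Direct runoff: 0.00, 30.44, 88.89, 49.33, 27.78, 15.22, 8.67, 56.11, 25.56, 0.00 cfs; ΣQ_DR = 302.0 cfs.
V = ΣQ_DR · Δt = 302.0 × 1800 s = 5.436 × 10^5 ft³.
Over A = 1.02 mi², depth = V / A = 0.229 in.

d ≈ 0.229 in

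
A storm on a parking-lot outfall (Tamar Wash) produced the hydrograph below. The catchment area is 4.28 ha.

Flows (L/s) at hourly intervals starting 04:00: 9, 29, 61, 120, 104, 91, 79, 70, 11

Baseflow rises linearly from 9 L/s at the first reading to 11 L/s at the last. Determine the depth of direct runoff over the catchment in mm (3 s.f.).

d ≈ 40.7 mm

Direct runoff: 0.00, 19.75, 51.50, 110.25, 94.00, 80.75, 68.50, 59.25, 0.00 L/s; ΣQ_DR = 484.0 L/s.
V = ΣQ_DR · Δt = 484.0 × 3600 s = 1.742 × 10^6 L.
Over A = 4.28 ha, depth = V / A = 40.7 mm.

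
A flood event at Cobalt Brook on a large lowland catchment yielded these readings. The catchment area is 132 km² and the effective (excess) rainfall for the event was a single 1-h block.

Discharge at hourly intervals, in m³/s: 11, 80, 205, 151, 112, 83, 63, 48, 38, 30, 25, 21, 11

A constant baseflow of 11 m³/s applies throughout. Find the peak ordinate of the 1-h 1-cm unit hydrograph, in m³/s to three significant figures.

Direct runoff: 0.0, 69.0, 194.0, 140.0, 101.0, 72.0, 52.0, 37.0, 27.0, 19.0, 14.0, 10.0, 0.0 m³/s; ΣQ_DR = 735.0 m³/s, peak = 194.0 m³/s.
Runoff depth d = ΣQ_DR·Δt / A = 735.0 × 3600 / (132 km²) = 20.05 mm.
The 1-cm UH is the DRH scaled by (10 mm)/d, so U_p = 194.0 × 10/20.05 = 96.8 m³/s.

U_p ≈ 96.8 m³/s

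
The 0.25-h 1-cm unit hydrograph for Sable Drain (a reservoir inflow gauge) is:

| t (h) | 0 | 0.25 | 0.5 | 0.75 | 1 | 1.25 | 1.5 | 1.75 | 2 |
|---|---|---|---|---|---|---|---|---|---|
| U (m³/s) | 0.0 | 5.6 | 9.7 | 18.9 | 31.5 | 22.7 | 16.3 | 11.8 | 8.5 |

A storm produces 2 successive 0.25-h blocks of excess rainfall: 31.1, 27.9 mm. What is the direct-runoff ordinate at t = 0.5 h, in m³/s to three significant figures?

Q ≈ 45.8 m³/s

By discrete convolution, Q_j = Σ (P_i / 10 mm) · U_{j−i}.
At t = 0.5 h (j=2): Q = (31.1/10)·9.7 + (27.9/10)·5.6 = 45.8 m³/s.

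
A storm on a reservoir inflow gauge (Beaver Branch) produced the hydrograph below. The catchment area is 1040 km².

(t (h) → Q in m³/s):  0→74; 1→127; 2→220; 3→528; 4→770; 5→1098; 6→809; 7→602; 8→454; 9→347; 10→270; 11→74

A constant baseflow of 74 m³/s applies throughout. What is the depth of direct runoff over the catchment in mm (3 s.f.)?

d ≈ 15.5 mm

Direct runoff: 0.0, 53.0, 146.0, 454.0, 696.0, 1024.0, 735.0, 528.0, 380.0, 273.0, 196.0, 0.0 m³/s; ΣQ_DR = 4485 m³/s.
V = ΣQ_DR · Δt = 4485 × 3600 s = 1.615 × 10^7 m³.
Over A = 1040 km², depth = V / A = 15.5 mm.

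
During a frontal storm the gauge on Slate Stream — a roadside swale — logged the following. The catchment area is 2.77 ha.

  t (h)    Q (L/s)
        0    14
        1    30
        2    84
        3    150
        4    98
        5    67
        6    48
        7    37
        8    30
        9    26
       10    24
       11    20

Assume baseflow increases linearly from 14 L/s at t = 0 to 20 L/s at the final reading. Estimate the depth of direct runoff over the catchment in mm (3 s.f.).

d ≈ 55.1 mm

Direct runoff: 0.00, 15.45, 68.91, 134.36, 81.82, 50.27, 30.73, 19.18, 11.64, 7.09, 4.55, 0.00 L/s; ΣQ_DR = 424.0 L/s.
V = ΣQ_DR · Δt = 424.0 × 3600 s = 1.526 × 10^6 L.
Over A = 2.77 ha, depth = V / A = 55.1 mm.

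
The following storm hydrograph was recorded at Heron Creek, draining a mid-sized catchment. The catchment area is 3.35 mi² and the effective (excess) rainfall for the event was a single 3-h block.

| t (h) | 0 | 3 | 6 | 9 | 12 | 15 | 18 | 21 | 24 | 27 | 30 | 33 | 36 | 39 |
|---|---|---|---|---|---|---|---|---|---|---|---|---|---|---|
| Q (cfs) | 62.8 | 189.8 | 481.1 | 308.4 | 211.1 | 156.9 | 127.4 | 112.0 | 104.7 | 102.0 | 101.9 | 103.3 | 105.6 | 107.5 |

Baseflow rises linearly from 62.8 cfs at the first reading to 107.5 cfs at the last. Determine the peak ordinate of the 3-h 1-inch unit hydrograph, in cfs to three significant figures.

Direct runoff: 0.00, 123.56, 411.42, 235.28, 134.55, 76.91, 43.97, 25.13, 14.39, 8.25, 4.72, 2.68, 1.54, 0.00 cfs; ΣQ_DR = 1082 cfs, peak = 411.42 cfs.
Runoff depth d = ΣQ_DR·Δt / A = 1082 × 10800 / (3.35 mi²) = 1.502 in.
The 1-inch UH is the DRH scaled by (1 in)/d, so U_p = 411.42 × 1/1.502 = 274 cfs.

U_p ≈ 274 cfs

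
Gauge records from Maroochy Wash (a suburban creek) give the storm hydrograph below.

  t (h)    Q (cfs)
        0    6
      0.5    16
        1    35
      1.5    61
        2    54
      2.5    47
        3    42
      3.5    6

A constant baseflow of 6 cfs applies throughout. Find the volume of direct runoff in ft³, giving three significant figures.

V ≈ 3.94 × 10^5 ft³

Direct-runoff ordinates (Q − Q_b): 0.0, 10.0, 29.0, 55.0, 48.0, 41.0, 36.0, 0.0 cfs.
ΣQ_DR = 219.0 cfs.
With Δt = 0.5 h = 1800 s, V = ΣQ_DR · Δt = 219.0 × 1800 = 3.94 × 10^5 ft³.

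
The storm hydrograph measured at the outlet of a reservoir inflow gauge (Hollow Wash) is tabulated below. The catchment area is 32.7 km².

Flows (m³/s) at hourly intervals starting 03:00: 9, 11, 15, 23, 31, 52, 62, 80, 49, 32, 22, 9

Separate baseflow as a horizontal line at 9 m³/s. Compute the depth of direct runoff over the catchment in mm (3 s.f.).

d ≈ 31.6 mm

Direct runoff: 0.0, 2.0, 6.0, 14.0, 22.0, 43.0, 53.0, 71.0, 40.0, 23.0, 13.0, 0.0 m³/s; ΣQ_DR = 287.0 m³/s.
V = ΣQ_DR · Δt = 287.0 × 3600 s = 1.033 × 10^6 m³.
Over A = 32.7 km², depth = V / A = 31.6 mm.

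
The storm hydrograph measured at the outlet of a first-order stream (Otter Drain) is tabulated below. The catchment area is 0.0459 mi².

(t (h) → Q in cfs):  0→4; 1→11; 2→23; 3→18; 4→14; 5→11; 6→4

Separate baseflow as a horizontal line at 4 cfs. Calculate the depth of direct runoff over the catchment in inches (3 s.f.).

d ≈ 1.92 in

Direct runoff: 0.0, 7.0, 19.0, 14.0, 10.0, 7.0, 0.0 cfs; ΣQ_DR = 57.00 cfs.
V = ΣQ_DR · Δt = 57.00 × 3600 s = 2.052 × 10^5 ft³.
Over A = 0.0459 mi², depth = V / A = 1.92 in.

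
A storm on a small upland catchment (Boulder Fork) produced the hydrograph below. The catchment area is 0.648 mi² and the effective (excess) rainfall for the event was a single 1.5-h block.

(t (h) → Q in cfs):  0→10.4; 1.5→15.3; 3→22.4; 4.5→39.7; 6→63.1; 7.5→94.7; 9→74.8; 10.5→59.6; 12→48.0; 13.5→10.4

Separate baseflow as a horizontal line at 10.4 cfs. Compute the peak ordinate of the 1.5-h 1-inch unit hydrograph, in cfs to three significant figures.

Direct runoff: 0.0, 4.9, 12.0, 29.3, 52.7, 84.3, 64.4, 49.2, 37.6, 0.0 cfs; ΣQ_DR = 334.4 cfs, peak = 84.3 cfs.
Runoff depth d = ΣQ_DR·Δt / A = 334.4 × 5400 / (0.648 mi²) = 1.199 in.
The 1-inch UH is the DRH scaled by (1 in)/d, so U_p = 84.3 × 1/1.199 = 70.3 cfs.

U_p ≈ 70.3 cfs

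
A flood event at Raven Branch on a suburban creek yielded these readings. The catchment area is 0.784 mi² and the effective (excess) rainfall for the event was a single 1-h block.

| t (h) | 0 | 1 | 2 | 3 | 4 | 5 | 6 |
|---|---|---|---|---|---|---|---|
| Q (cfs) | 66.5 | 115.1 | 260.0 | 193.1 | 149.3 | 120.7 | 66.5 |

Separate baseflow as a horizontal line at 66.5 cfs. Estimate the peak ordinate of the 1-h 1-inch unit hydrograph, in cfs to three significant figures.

U_p ≈ 194 cfs

Direct runoff: 0.0, 48.6, 193.5, 126.6, 82.8, 54.2, 0.0 cfs; ΣQ_DR = 505.7 cfs, peak = 193.5 cfs.
Runoff depth d = ΣQ_DR·Δt / A = 505.7 × 3600 / (0.784 mi²) = 0.9995 in.
The 1-inch UH is the DRH scaled by (1 in)/d, so U_p = 193.5 × 1/0.9995 = 194 cfs.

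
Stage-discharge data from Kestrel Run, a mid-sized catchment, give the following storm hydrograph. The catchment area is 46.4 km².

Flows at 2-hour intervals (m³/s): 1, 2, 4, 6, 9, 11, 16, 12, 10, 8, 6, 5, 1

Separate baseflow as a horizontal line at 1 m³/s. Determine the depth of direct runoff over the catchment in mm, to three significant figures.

Direct runoff: 0.0, 1.0, 3.0, 5.0, 8.0, 10.0, 15.0, 11.0, 9.0, 7.0, 5.0, 4.0, 0.0 m³/s; ΣQ_DR = 78.00 m³/s.
V = ΣQ_DR · Δt = 78.00 × 7200 s = 5.616 × 10^5 m³.
Over A = 46.4 km², depth = V / A = 12.1 mm.

d ≈ 12.1 mm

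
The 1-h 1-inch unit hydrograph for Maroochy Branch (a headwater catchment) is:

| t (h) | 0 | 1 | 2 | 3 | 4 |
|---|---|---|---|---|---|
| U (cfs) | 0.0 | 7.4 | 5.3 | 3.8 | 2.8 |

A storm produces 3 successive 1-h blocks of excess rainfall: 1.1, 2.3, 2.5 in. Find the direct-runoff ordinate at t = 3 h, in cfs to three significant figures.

Q ≈ 34.9 cfs

By discrete convolution, Q_j = Σ (P_i / 1 in) · U_{j−i}.
At t = 3 h (j=3): Q = (1.1/1)·3.8 + (2.3/1)·5.3 + (2.5/1)·7.4 = 34.9 cfs.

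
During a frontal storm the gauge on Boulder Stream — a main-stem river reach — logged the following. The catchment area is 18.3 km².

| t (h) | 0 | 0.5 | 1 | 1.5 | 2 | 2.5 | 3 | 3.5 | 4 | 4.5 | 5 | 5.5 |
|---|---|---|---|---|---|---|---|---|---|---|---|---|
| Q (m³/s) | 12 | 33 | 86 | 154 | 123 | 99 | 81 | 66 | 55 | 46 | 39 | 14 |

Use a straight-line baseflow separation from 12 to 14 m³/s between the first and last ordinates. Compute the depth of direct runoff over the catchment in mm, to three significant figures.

Direct runoff: 0.00, 20.82, 73.64, 141.45, 110.27, 86.09, 67.91, 52.73, 41.55, 32.36, 25.18, 0.00 m³/s; ΣQ_DR = 652.0 m³/s.
V = ΣQ_DR · Δt = 652.0 × 1800 s = 1.174 × 10^6 m³.
Over A = 18.3 km², depth = V / A = 64.1 mm.

d ≈ 64.1 mm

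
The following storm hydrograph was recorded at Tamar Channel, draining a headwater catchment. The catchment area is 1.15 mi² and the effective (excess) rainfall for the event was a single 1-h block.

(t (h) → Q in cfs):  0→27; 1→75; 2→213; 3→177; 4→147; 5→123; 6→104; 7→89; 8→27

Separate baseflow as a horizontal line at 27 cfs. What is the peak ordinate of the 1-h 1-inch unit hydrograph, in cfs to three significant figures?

U_p ≈ 187 cfs

Direct runoff: 0.0, 48.0, 186.0, 150.0, 120.0, 96.0, 77.0, 62.0, 0.0 cfs; ΣQ_DR = 739.0 cfs, peak = 186.0 cfs.
Runoff depth d = ΣQ_DR·Δt / A = 739.0 × 3600 / (1.15 mi²) = 0.9958 in.
The 1-inch UH is the DRH scaled by (1 in)/d, so U_p = 186.0 × 1/0.9958 = 187 cfs.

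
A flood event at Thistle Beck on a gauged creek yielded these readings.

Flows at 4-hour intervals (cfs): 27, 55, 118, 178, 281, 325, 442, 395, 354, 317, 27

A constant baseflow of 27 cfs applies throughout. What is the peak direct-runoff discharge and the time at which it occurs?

Subtracting baseflow gives direct-runoff ordinates: 0.0, 28.0, 91.0, 151.0, 254.0, 298.0, 415.0, 368.0, 327.0, 290.0, 0.0 cfs.
The maximum is 415.0 cfs, occurring at the reading for t = 24 h.

Q_p = 415.0 cfs at t = 24 h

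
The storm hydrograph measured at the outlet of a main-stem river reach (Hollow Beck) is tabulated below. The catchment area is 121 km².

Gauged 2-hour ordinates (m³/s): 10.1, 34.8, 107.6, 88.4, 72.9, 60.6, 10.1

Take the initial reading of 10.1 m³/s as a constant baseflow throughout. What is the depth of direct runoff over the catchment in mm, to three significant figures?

d ≈ 18.7 mm

Direct runoff: 0.0, 24.7, 97.5, 78.3, 62.8, 50.5, 0.0 m³/s; ΣQ_DR = 313.8 m³/s.
V = ΣQ_DR · Δt = 313.8 × 7200 s = 2.259 × 10^6 m³.
Over A = 121 km², depth = V / A = 18.7 mm.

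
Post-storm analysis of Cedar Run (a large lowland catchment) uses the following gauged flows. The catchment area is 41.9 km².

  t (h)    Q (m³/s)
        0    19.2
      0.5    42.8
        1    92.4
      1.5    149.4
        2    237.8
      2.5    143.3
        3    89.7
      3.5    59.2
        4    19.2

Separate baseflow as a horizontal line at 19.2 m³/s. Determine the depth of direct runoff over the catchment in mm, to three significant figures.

Direct runoff: 0.0, 23.6, 73.2, 130.2, 218.6, 124.1, 70.5, 40.0, 0.0 m³/s; ΣQ_DR = 680.2 m³/s.
V = ΣQ_DR · Δt = 680.2 × 1800 s = 1.224 × 10^6 m³.
Over A = 41.9 km², depth = V / A = 29.2 mm.

d ≈ 29.2 mm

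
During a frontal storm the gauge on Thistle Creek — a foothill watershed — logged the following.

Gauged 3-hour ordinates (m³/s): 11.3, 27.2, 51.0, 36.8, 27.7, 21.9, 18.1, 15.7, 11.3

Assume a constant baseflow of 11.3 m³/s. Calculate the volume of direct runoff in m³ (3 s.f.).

V ≈ 1.29 × 10^6 m³

Direct-runoff ordinates (Q − Q_b): 0.0, 15.9, 39.7, 25.5, 16.4, 10.6, 6.8, 4.4, 0.0 m³/s.
ΣQ_DR = 119.3 m³/s.
With Δt = 3 h = 10800 s, V = ΣQ_DR · Δt = 119.3 × 10800 = 1.29 × 10^6 m³.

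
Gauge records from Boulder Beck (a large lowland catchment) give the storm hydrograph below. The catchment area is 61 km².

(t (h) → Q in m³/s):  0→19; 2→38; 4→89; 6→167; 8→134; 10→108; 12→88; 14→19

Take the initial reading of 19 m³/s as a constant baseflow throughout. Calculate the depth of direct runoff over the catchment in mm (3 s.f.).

Direct runoff: 0.0, 19.0, 70.0, 148.0, 115.0, 89.0, 69.0, 0.0 m³/s; ΣQ_DR = 510.0 m³/s.
V = ΣQ_DR · Δt = 510.0 × 7200 s = 3.672 × 10^6 m³.
Over A = 61 km², depth = V / A = 60.2 mm.

d ≈ 60.2 mm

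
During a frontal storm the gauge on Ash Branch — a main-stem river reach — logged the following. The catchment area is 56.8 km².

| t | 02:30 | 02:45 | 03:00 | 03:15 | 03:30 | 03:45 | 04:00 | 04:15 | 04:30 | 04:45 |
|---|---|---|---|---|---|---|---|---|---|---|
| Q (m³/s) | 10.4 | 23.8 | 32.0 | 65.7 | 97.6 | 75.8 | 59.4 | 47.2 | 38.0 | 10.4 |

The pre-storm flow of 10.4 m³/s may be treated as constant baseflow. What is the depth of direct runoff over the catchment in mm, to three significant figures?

d ≈ 5.65 mm

Direct runoff: 0.0, 13.4, 21.6, 55.3, 87.2, 65.4, 49.0, 36.8, 27.6, 0.0 m³/s; ΣQ_DR = 356.3 m³/s.
V = ΣQ_DR · Δt = 356.3 × 900 s = 3.207 × 10^5 m³.
Over A = 56.8 km², depth = V / A = 5.65 mm.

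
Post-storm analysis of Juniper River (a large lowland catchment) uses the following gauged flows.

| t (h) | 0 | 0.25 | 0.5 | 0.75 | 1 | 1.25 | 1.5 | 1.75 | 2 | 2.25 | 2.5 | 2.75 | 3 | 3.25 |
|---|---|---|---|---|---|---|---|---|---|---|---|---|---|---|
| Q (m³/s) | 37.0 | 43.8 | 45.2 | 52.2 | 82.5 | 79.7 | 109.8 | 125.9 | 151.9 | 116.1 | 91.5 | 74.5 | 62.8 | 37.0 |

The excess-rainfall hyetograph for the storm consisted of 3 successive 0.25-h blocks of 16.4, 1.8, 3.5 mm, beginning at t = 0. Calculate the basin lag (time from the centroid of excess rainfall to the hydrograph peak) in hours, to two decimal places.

t_L ≈ 1.77 h

Centroid of excess rainfall: t_c = Σ P_i·t̄_i / ΣP_i = 0.2264 h (block centres at 0.125, 0.375, 0.625 h).
Hydrograph peak occurs at t = 2 h, so basin lag t_L = 2 − 0.2264 = 1.77 h.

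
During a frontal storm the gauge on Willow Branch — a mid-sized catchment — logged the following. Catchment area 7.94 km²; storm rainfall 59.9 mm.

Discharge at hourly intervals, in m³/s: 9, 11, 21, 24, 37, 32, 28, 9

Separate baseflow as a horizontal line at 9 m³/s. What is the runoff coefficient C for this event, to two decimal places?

C ≈ 0.75

ΣQ_DR = 99.00 m³/s; V = ΣQ_DR·Δt = 3.564 × 10^5 m³.
Runoff depth d = V / A = 44.89 mm.
C = d / P = 44.89 / 59.9 = 0.75.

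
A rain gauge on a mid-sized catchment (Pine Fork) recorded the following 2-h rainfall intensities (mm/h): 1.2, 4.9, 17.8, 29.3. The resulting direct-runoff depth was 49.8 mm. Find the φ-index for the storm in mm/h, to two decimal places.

φ ≈ 11.10 mm/h

Only the 2 blocks with intensity above φ contribute runoff: 17.8, 29.3 mm/h.
Σ(I−φ)·Δt = d  ⇒  (17.8+29.3 − 2φ)·2 = 49.8
φ = (47.10 − 49.8/2) / 2 = 11.10 mm/h.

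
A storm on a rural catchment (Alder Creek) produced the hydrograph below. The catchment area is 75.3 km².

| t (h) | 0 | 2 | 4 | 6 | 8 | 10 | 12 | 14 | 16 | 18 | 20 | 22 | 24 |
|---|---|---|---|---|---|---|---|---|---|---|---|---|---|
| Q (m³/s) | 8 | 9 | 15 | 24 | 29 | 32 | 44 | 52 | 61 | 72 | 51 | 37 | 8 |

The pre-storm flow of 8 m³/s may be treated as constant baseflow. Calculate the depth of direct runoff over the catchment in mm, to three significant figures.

d ≈ 32.3 mm

Direct runoff: 0.0, 1.0, 7.0, 16.0, 21.0, 24.0, 36.0, 44.0, 53.0, 64.0, 43.0, 29.0, 0.0 m³/s; ΣQ_DR = 338.0 m³/s.
V = ΣQ_DR · Δt = 338.0 × 7200 s = 2.434 × 10^6 m³.
Over A = 75.3 km², depth = V / A = 32.3 mm.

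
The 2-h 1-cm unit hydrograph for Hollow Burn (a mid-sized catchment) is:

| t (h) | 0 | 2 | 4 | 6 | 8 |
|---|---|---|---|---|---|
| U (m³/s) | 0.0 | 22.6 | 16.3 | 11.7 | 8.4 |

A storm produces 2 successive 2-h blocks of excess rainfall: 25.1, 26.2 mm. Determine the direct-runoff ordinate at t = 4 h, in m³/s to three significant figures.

By discrete convolution, Q_j = Σ (P_i / 10 mm) · U_{j−i}.
At t = 4 h (j=2): Q = (25.1/10)·16.3 + (26.2/10)·22.6 = 100 m³/s.

Q ≈ 100 m³/s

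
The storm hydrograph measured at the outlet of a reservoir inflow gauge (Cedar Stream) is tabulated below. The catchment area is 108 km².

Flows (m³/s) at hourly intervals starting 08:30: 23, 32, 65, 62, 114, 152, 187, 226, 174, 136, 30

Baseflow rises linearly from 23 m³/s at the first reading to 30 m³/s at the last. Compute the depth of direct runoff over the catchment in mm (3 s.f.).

Direct runoff: 0.00, 8.30, 40.60, 36.90, 88.20, 125.50, 159.80, 198.10, 145.40, 106.70, 0.00 m³/s; ΣQ_DR = 909.5 m³/s.
V = ΣQ_DR · Δt = 909.5 × 3600 s = 3.274 × 10^6 m³.
Over A = 108 km², depth = V / A = 30.3 mm.

d ≈ 30.3 mm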